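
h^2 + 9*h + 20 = (h + 4)*(h + 5)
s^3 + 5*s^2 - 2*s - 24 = (s - 2)*(s + 3)*(s + 4)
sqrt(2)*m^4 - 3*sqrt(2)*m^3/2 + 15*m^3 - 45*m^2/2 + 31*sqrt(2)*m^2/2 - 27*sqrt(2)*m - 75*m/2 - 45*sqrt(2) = (m - 5/2)*(m + 3*sqrt(2)/2)*(m + 6*sqrt(2))*(sqrt(2)*m + sqrt(2))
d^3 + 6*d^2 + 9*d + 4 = (d + 1)^2*(d + 4)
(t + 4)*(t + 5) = t^2 + 9*t + 20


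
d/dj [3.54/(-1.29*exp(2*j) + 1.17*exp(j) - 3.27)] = (9.1332*exp(j) - 4.1418)*exp(j)/(1.29*exp(2*j) - 1.17*exp(j) + 3.27)^2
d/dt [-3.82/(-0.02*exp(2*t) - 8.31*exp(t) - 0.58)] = (-0.1528*exp(t) - 31.7442)*exp(t)/(0.02*exp(2*t) + 8.31*exp(t) + 0.58)^2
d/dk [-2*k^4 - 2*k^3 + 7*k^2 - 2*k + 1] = -8*k^3 - 6*k^2 + 14*k - 2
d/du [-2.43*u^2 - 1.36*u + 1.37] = -4.86*u - 1.36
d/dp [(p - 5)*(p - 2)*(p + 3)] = 3*p^2 - 8*p - 11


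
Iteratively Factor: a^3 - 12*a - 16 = (a + 2)*(a^2 - 2*a - 8) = (a + 2)^2*(a - 4)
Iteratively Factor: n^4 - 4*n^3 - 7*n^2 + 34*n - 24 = (n - 2)*(n^3 - 2*n^2 - 11*n + 12) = (n - 4)*(n - 2)*(n^2 + 2*n - 3) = (n - 4)*(n - 2)*(n + 3)*(n - 1)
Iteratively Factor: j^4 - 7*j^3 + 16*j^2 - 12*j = (j - 3)*(j^3 - 4*j^2 + 4*j) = (j - 3)*(j - 2)*(j^2 - 2*j) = j*(j - 3)*(j - 2)*(j - 2)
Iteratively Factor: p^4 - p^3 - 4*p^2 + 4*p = (p - 1)*(p^3 - 4*p) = (p - 1)*(p + 2)*(p^2 - 2*p) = (p - 2)*(p - 1)*(p + 2)*(p)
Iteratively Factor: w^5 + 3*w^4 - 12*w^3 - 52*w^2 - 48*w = (w + 2)*(w^4 + w^3 - 14*w^2 - 24*w) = (w + 2)^2*(w^3 - w^2 - 12*w) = (w + 2)^2*(w + 3)*(w^2 - 4*w) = (w - 4)*(w + 2)^2*(w + 3)*(w)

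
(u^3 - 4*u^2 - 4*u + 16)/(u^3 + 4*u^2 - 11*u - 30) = (u^2 - 6*u + 8)/(u^2 + 2*u - 15)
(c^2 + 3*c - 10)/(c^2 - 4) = (c + 5)/(c + 2)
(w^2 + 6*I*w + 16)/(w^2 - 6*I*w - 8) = (w + 8*I)/(w - 4*I)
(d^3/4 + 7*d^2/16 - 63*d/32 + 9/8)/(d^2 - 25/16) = (8*d^3 + 14*d^2 - 63*d + 36)/(2*(16*d^2 - 25))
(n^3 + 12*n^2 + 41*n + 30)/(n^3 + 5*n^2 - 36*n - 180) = (n + 1)/(n - 6)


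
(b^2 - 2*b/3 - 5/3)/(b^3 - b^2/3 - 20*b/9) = 3*(b + 1)/(b*(3*b + 4))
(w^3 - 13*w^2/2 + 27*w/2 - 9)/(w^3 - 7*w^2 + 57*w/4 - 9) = 2*(w^2 - 5*w + 6)/(2*w^2 - 11*w + 12)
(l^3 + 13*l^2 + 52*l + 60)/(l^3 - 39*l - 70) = (l + 6)/(l - 7)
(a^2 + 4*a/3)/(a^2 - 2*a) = (a + 4/3)/(a - 2)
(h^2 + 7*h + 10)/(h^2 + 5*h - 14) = (h^2 + 7*h + 10)/(h^2 + 5*h - 14)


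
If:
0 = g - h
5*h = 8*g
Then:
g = 0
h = 0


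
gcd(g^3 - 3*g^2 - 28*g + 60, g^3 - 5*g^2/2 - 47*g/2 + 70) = g + 5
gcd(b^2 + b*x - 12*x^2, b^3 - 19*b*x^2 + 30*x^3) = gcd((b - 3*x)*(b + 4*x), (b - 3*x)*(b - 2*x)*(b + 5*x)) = -b + 3*x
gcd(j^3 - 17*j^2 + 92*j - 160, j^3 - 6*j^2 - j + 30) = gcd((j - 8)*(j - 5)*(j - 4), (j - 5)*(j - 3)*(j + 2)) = j - 5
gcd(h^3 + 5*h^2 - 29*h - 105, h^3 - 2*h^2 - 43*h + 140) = h^2 + 2*h - 35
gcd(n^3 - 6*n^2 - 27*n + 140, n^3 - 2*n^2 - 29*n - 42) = n - 7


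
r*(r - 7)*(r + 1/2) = r^3 - 13*r^2/2 - 7*r/2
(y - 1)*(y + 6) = y^2 + 5*y - 6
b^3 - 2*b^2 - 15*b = b*(b - 5)*(b + 3)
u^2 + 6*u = u*(u + 6)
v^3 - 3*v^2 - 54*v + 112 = (v - 8)*(v - 2)*(v + 7)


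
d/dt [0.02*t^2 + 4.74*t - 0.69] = 0.04*t + 4.74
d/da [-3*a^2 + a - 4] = 1 - 6*a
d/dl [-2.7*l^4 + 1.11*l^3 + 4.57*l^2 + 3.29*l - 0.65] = -10.8*l^3 + 3.33*l^2 + 9.14*l + 3.29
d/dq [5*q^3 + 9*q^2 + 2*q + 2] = 15*q^2 + 18*q + 2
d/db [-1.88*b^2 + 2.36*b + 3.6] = 2.36 - 3.76*b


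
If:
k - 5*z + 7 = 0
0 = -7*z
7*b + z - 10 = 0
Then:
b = 10/7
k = -7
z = 0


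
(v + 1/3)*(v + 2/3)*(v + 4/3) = v^3 + 7*v^2/3 + 14*v/9 + 8/27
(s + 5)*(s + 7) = s^2 + 12*s + 35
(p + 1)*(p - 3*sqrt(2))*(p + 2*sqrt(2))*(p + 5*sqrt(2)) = p^4 + p^3 + 4*sqrt(2)*p^3 - 22*p^2 + 4*sqrt(2)*p^2 - 60*sqrt(2)*p - 22*p - 60*sqrt(2)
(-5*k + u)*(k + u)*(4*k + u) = -20*k^3 - 21*k^2*u + u^3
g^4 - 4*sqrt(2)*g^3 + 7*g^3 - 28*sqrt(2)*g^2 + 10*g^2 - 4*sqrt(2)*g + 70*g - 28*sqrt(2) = (g + 7)*(g - 2*sqrt(2))*(g - sqrt(2))^2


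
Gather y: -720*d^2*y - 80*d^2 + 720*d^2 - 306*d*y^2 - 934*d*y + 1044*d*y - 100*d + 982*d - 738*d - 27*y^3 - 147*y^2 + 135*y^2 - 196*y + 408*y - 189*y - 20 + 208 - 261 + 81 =640*d^2 + 144*d - 27*y^3 + y^2*(-306*d - 12) + y*(-720*d^2 + 110*d + 23) + 8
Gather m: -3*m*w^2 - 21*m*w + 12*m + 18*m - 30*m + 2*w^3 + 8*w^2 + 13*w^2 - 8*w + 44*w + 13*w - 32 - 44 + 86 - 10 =m*(-3*w^2 - 21*w) + 2*w^3 + 21*w^2 + 49*w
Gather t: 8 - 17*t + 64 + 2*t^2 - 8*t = 2*t^2 - 25*t + 72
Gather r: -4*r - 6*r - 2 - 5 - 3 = -10*r - 10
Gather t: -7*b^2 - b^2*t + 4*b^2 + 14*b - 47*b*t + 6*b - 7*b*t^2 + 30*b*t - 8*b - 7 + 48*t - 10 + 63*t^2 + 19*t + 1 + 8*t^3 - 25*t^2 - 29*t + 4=-3*b^2 + 12*b + 8*t^3 + t^2*(38 - 7*b) + t*(-b^2 - 17*b + 38) - 12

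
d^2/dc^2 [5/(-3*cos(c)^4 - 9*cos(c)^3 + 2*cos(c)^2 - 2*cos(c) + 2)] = 5*(-2*(12*cos(c)^3 + 27*cos(c)^2 - 4*cos(c) + 2)^2*sin(c)^2 + (-48*(1 - cos(2*c))^2 - 35*cos(c) - 104*cos(2*c) - 81*cos(3*c) + 72)*(3*cos(c)^4 + 9*cos(c)^3 - 2*cos(c)^2 + 2*cos(c) - 2)/4)/(3*cos(c)^4 + 9*cos(c)^3 - 2*cos(c)^2 + 2*cos(c) - 2)^3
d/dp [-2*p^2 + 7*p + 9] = 7 - 4*p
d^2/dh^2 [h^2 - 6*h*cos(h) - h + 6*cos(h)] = 6*h*cos(h) + 12*sin(h) - 6*cos(h) + 2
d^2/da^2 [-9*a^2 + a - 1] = -18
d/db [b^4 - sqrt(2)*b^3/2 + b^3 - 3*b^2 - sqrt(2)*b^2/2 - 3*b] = 4*b^3 - 3*sqrt(2)*b^2/2 + 3*b^2 - 6*b - sqrt(2)*b - 3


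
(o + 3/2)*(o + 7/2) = o^2 + 5*o + 21/4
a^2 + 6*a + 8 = (a + 2)*(a + 4)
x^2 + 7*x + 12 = (x + 3)*(x + 4)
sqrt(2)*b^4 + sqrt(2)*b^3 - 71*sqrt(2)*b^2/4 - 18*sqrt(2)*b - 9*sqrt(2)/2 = (b + 1/2)*(b - 3*sqrt(2))*(b + 3*sqrt(2))*(sqrt(2)*b + sqrt(2)/2)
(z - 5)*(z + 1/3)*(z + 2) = z^3 - 8*z^2/3 - 11*z - 10/3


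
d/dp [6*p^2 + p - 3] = 12*p + 1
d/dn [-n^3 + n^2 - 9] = n*(2 - 3*n)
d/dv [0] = 0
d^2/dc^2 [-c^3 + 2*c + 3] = -6*c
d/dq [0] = 0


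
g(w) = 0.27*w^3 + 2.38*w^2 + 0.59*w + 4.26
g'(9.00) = 109.04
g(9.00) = 399.18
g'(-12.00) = 60.11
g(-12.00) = -126.66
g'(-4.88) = -3.35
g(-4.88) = 26.68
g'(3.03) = 22.45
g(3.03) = 35.41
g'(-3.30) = -6.30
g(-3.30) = 18.53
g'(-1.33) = -4.31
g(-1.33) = 7.05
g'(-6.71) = 5.12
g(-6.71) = 25.89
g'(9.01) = 109.23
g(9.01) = 400.27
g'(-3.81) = -5.79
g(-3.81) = 21.63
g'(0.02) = 0.69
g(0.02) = 4.27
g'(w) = 0.81*w^2 + 4.76*w + 0.59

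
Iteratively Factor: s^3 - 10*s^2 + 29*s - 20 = (s - 1)*(s^2 - 9*s + 20) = (s - 4)*(s - 1)*(s - 5)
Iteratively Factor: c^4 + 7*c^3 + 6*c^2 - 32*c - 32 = (c + 4)*(c^3 + 3*c^2 - 6*c - 8) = (c - 2)*(c + 4)*(c^2 + 5*c + 4) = (c - 2)*(c + 4)^2*(c + 1)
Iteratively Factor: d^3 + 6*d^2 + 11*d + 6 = (d + 2)*(d^2 + 4*d + 3) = (d + 2)*(d + 3)*(d + 1)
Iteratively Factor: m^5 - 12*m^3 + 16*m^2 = (m)*(m^4 - 12*m^2 + 16*m) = m*(m + 4)*(m^3 - 4*m^2 + 4*m) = m*(m - 2)*(m + 4)*(m^2 - 2*m) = m*(m - 2)^2*(m + 4)*(m)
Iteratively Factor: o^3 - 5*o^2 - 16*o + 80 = (o - 5)*(o^2 - 16) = (o - 5)*(o - 4)*(o + 4)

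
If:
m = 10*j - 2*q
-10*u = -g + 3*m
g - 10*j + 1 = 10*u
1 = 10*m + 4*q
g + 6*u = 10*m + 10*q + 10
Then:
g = 941/112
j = 11/140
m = -1/14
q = 3/7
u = 193/224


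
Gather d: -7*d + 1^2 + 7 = 8 - 7*d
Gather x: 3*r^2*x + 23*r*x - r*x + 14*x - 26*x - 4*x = x*(3*r^2 + 22*r - 16)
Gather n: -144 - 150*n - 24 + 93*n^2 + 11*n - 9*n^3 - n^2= -9*n^3 + 92*n^2 - 139*n - 168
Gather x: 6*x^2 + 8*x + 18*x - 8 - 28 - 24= 6*x^2 + 26*x - 60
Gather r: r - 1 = r - 1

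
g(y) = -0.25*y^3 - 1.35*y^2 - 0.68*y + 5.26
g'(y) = -0.75*y^2 - 2.7*y - 0.68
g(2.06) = -4.06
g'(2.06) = -9.42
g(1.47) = 0.55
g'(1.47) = -6.27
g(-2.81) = 2.06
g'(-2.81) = 0.98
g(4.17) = -39.18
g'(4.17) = -24.98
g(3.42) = -22.86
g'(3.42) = -18.69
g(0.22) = 5.04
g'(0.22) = -1.31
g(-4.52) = 3.84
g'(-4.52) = -3.80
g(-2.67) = 2.21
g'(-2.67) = 1.18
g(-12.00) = 251.02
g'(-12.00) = -76.28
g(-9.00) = 84.28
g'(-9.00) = -37.13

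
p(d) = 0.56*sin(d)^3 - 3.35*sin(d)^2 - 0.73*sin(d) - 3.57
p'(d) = 1.68*sin(d)^2*cos(d) - 6.7*sin(d)*cos(d) - 0.73*cos(d)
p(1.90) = -6.79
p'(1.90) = 1.80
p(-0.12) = -3.53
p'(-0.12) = 0.10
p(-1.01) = -5.69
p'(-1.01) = 3.27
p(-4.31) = -6.64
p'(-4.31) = 2.14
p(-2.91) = -3.59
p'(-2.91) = -0.87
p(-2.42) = -4.71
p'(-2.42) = -3.33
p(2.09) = -6.36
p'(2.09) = 2.62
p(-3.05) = -3.53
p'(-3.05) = 0.10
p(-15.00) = -4.67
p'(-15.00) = -3.30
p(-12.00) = -4.84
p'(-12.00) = -3.24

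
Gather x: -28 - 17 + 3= -42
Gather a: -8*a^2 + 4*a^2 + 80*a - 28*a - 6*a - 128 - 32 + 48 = -4*a^2 + 46*a - 112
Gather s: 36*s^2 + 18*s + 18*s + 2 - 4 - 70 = 36*s^2 + 36*s - 72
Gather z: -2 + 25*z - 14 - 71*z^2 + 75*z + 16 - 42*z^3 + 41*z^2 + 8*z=-42*z^3 - 30*z^2 + 108*z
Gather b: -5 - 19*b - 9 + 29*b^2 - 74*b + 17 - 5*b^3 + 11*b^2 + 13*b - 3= -5*b^3 + 40*b^2 - 80*b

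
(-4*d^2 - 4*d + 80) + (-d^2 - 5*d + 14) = -5*d^2 - 9*d + 94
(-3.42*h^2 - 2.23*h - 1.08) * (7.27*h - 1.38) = -24.8634*h^3 - 11.4925*h^2 - 4.7742*h + 1.4904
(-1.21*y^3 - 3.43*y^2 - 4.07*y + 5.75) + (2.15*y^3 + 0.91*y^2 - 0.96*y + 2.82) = 0.94*y^3 - 2.52*y^2 - 5.03*y + 8.57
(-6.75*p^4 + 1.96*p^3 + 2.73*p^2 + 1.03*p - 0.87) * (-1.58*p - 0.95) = 10.665*p^5 + 3.3157*p^4 - 6.1754*p^3 - 4.2209*p^2 + 0.3961*p + 0.8265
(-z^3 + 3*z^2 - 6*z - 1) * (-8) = 8*z^3 - 24*z^2 + 48*z + 8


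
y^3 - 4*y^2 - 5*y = y*(y - 5)*(y + 1)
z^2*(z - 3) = z^3 - 3*z^2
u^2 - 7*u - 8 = (u - 8)*(u + 1)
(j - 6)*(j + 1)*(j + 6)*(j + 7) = j^4 + 8*j^3 - 29*j^2 - 288*j - 252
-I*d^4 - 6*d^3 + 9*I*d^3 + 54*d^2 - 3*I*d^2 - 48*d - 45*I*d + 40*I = (d - 8)*(d - 5*I)*(d - I)*(-I*d + I)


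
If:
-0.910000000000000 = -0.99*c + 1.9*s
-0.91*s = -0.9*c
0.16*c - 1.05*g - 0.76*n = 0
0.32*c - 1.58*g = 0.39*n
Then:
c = -1.02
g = -0.23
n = 0.11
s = -1.01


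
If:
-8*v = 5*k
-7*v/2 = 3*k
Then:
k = 0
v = 0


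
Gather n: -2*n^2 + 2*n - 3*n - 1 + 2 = -2*n^2 - n + 1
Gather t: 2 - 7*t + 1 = 3 - 7*t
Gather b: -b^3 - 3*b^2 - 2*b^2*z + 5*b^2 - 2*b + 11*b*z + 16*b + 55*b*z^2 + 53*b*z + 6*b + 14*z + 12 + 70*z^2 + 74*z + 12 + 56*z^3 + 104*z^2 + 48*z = -b^3 + b^2*(2 - 2*z) + b*(55*z^2 + 64*z + 20) + 56*z^3 + 174*z^2 + 136*z + 24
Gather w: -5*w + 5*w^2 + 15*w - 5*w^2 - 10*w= 0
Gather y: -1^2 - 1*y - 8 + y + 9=0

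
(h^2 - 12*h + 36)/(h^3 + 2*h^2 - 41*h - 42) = (h - 6)/(h^2 + 8*h + 7)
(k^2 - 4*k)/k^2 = (k - 4)/k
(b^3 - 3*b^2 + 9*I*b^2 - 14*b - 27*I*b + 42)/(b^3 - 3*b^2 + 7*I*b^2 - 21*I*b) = (b + 2*I)/b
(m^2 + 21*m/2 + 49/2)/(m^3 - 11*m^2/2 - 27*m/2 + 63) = (m + 7)/(m^2 - 9*m + 18)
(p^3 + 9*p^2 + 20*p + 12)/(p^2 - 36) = (p^2 + 3*p + 2)/(p - 6)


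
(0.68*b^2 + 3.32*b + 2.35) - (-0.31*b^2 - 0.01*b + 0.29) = 0.99*b^2 + 3.33*b + 2.06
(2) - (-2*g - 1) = 2*g + 3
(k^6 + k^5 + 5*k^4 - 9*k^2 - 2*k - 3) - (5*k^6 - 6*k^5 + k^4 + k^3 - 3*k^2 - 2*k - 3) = -4*k^6 + 7*k^5 + 4*k^4 - k^3 - 6*k^2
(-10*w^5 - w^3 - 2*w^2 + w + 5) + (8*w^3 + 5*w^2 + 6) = -10*w^5 + 7*w^3 + 3*w^2 + w + 11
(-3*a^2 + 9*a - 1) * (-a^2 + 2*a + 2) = 3*a^4 - 15*a^3 + 13*a^2 + 16*a - 2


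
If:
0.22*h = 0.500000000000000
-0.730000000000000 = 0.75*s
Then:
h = 2.27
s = -0.97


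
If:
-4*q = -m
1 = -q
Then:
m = -4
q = -1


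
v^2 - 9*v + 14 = (v - 7)*(v - 2)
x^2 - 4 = (x - 2)*(x + 2)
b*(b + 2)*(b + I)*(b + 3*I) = b^4 + 2*b^3 + 4*I*b^3 - 3*b^2 + 8*I*b^2 - 6*b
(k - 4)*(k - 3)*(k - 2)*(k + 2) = k^4 - 7*k^3 + 8*k^2 + 28*k - 48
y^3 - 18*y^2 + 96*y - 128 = (y - 8)^2*(y - 2)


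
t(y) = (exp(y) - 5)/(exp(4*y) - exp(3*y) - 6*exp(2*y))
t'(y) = (exp(y) - 5)*(-4*exp(4*y) + 3*exp(3*y) + 12*exp(2*y))/(exp(4*y) - exp(3*y) - 6*exp(2*y))^2 + exp(y)/(exp(4*y) - exp(3*y) - 6*exp(2*y)) = ((exp(y) - 5)*(-4*exp(2*y) + 3*exp(y) + 12) - (-exp(2*y) + exp(y) + 6)*exp(y))*exp(-2*y)/(-exp(2*y) + exp(y) + 6)^2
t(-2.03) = 46.17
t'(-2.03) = -94.31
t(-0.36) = 1.42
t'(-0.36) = -3.01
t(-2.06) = 49.08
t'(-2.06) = -100.21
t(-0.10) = 0.82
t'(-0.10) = -1.73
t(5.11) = 0.00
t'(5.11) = -0.00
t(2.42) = 0.00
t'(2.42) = -0.00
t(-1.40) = 12.64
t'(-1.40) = -26.18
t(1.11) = -1.23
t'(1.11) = 114.12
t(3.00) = 0.00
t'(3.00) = 0.00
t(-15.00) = 8905394485737.49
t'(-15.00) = -17810789970341.02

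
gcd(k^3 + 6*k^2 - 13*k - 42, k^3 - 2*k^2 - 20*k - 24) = k + 2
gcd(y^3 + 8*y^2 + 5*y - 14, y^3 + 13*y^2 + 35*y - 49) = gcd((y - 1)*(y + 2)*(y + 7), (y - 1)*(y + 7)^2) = y^2 + 6*y - 7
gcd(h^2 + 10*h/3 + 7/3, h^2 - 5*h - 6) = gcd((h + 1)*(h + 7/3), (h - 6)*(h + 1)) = h + 1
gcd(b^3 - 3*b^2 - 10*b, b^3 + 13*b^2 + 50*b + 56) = b + 2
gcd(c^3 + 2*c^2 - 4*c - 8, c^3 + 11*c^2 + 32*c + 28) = c^2 + 4*c + 4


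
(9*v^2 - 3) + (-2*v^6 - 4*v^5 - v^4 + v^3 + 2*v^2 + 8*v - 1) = -2*v^6 - 4*v^5 - v^4 + v^3 + 11*v^2 + 8*v - 4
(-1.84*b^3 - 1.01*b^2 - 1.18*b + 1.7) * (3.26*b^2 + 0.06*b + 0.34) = -5.9984*b^5 - 3.403*b^4 - 4.533*b^3 + 5.1278*b^2 - 0.2992*b + 0.578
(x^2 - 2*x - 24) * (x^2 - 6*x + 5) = x^4 - 8*x^3 - 7*x^2 + 134*x - 120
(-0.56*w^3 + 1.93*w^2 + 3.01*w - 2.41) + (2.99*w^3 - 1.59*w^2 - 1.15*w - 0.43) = 2.43*w^3 + 0.34*w^2 + 1.86*w - 2.84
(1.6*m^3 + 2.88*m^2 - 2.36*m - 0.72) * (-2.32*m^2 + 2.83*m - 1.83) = -3.712*m^5 - 2.1536*m^4 + 10.6976*m^3 - 10.2788*m^2 + 2.2812*m + 1.3176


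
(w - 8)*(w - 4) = w^2 - 12*w + 32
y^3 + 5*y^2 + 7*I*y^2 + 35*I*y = y*(y + 5)*(y + 7*I)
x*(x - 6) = x^2 - 6*x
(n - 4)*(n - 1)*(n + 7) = n^3 + 2*n^2 - 31*n + 28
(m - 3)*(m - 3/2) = m^2 - 9*m/2 + 9/2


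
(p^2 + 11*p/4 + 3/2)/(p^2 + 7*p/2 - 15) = (4*p^2 + 11*p + 6)/(2*(2*p^2 + 7*p - 30))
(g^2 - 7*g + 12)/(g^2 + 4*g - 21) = (g - 4)/(g + 7)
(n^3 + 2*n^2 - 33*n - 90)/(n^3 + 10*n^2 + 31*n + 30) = (n - 6)/(n + 2)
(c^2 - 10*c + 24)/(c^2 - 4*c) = (c - 6)/c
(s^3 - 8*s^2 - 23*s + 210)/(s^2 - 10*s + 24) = (s^2 - 2*s - 35)/(s - 4)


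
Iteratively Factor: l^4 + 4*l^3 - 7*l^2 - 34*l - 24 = (l + 2)*(l^3 + 2*l^2 - 11*l - 12) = (l + 2)*(l + 4)*(l^2 - 2*l - 3) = (l + 1)*(l + 2)*(l + 4)*(l - 3)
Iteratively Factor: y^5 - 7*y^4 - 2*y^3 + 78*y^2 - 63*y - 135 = (y + 1)*(y^4 - 8*y^3 + 6*y^2 + 72*y - 135) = (y - 3)*(y + 1)*(y^3 - 5*y^2 - 9*y + 45) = (y - 3)^2*(y + 1)*(y^2 - 2*y - 15) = (y - 3)^2*(y + 1)*(y + 3)*(y - 5)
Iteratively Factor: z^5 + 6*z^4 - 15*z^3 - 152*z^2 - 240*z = (z - 5)*(z^4 + 11*z^3 + 40*z^2 + 48*z) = (z - 5)*(z + 3)*(z^3 + 8*z^2 + 16*z) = (z - 5)*(z + 3)*(z + 4)*(z^2 + 4*z) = z*(z - 5)*(z + 3)*(z + 4)*(z + 4)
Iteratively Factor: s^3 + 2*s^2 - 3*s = (s + 3)*(s^2 - s) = (s - 1)*(s + 3)*(s)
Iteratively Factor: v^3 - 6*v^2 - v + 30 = (v - 5)*(v^2 - v - 6) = (v - 5)*(v - 3)*(v + 2)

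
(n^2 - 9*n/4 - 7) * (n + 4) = n^3 + 7*n^2/4 - 16*n - 28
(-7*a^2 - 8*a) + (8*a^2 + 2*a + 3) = a^2 - 6*a + 3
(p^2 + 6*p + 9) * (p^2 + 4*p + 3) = p^4 + 10*p^3 + 36*p^2 + 54*p + 27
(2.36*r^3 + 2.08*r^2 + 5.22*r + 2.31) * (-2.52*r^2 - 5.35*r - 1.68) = -5.9472*r^5 - 17.8676*r^4 - 28.2472*r^3 - 37.2426*r^2 - 21.1281*r - 3.8808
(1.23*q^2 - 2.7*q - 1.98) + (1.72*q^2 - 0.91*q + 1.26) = 2.95*q^2 - 3.61*q - 0.72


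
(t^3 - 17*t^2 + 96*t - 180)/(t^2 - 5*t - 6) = (t^2 - 11*t + 30)/(t + 1)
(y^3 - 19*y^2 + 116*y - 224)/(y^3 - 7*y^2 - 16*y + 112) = (y - 8)/(y + 4)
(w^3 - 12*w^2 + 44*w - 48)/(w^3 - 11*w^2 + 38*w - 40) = (w - 6)/(w - 5)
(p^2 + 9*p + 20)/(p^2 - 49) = (p^2 + 9*p + 20)/(p^2 - 49)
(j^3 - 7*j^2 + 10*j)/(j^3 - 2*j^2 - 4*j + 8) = j*(j - 5)/(j^2 - 4)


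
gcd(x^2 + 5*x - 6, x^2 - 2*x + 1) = x - 1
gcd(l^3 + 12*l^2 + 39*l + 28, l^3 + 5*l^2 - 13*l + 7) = l + 7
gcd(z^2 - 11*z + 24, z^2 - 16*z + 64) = z - 8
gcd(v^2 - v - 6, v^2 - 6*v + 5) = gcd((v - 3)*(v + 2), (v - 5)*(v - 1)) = 1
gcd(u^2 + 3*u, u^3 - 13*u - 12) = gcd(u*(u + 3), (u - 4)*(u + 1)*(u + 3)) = u + 3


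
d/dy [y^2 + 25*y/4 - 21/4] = 2*y + 25/4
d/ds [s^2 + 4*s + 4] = 2*s + 4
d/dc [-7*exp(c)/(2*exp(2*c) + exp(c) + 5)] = (14*exp(2*c) - 35)*exp(c)/(4*exp(4*c) + 4*exp(3*c) + 21*exp(2*c) + 10*exp(c) + 25)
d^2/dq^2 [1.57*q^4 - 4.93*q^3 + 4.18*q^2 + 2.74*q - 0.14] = 18.84*q^2 - 29.58*q + 8.36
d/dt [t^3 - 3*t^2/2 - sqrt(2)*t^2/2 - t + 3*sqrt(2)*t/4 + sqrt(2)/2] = 3*t^2 - 3*t - sqrt(2)*t - 1 + 3*sqrt(2)/4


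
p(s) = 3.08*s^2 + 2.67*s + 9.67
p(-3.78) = 43.59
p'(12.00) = 76.59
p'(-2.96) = -15.56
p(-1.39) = 11.91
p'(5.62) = 37.29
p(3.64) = 60.20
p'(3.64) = 25.09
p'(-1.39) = -5.89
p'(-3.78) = -20.61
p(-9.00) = 235.12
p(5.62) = 121.96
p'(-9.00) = -52.77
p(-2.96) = 28.75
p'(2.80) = 19.92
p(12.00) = 485.23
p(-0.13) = 9.37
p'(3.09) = 21.70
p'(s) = 6.16*s + 2.67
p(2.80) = 41.29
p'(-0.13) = 1.87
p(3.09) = 47.33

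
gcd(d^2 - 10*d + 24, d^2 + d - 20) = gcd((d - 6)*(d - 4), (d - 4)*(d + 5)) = d - 4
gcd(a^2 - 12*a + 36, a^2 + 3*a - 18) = 1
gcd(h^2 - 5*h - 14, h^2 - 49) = h - 7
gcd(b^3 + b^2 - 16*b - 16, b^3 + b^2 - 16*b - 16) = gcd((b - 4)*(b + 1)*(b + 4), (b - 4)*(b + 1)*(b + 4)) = b^3 + b^2 - 16*b - 16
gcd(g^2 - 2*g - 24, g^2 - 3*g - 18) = g - 6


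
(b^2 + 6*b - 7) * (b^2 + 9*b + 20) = b^4 + 15*b^3 + 67*b^2 + 57*b - 140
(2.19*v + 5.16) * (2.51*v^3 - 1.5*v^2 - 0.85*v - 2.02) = 5.4969*v^4 + 9.6666*v^3 - 9.6015*v^2 - 8.8098*v - 10.4232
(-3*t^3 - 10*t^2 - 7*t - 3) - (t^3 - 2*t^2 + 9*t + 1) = -4*t^3 - 8*t^2 - 16*t - 4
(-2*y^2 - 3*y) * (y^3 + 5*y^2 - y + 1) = -2*y^5 - 13*y^4 - 13*y^3 + y^2 - 3*y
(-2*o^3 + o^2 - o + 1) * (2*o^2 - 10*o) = -4*o^5 + 22*o^4 - 12*o^3 + 12*o^2 - 10*o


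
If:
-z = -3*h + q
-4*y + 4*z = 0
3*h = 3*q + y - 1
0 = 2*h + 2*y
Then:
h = 1/8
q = 1/2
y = -1/8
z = -1/8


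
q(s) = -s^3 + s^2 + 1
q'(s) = -3*s^2 + 2*s = s*(2 - 3*s)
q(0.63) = 1.15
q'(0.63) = 0.07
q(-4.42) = 106.89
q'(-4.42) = -67.45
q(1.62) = -0.63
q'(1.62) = -4.63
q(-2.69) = 27.70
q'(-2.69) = -27.09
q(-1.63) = 7.99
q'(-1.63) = -11.23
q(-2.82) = 31.38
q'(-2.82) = -29.50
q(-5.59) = 206.92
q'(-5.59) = -104.92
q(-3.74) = 67.30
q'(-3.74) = -49.44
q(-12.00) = 1873.00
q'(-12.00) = -456.00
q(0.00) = 1.00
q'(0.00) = 0.00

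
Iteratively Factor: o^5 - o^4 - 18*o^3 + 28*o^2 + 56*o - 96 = (o - 3)*(o^4 + 2*o^3 - 12*o^2 - 8*o + 32) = (o - 3)*(o + 4)*(o^3 - 2*o^2 - 4*o + 8) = (o - 3)*(o + 2)*(o + 4)*(o^2 - 4*o + 4) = (o - 3)*(o - 2)*(o + 2)*(o + 4)*(o - 2)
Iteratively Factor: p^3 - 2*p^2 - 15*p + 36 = (p - 3)*(p^2 + p - 12) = (p - 3)*(p + 4)*(p - 3)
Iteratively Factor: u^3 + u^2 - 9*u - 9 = (u + 3)*(u^2 - 2*u - 3) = (u - 3)*(u + 3)*(u + 1)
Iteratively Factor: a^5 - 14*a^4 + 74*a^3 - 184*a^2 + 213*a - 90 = (a - 3)*(a^4 - 11*a^3 + 41*a^2 - 61*a + 30) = (a - 3)^2*(a^3 - 8*a^2 + 17*a - 10) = (a - 3)^2*(a - 2)*(a^2 - 6*a + 5) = (a - 5)*(a - 3)^2*(a - 2)*(a - 1)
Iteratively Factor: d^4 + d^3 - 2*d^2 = (d)*(d^3 + d^2 - 2*d) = d^2*(d^2 + d - 2) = d^2*(d - 1)*(d + 2)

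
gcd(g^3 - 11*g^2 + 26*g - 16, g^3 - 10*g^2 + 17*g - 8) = g^2 - 9*g + 8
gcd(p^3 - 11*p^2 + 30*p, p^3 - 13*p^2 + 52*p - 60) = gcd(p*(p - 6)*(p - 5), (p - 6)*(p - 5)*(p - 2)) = p^2 - 11*p + 30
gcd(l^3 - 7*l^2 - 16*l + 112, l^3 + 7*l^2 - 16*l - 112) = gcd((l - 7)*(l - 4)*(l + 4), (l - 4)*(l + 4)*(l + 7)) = l^2 - 16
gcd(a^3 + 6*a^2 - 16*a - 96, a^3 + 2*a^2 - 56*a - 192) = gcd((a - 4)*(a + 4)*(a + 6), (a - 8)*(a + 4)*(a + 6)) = a^2 + 10*a + 24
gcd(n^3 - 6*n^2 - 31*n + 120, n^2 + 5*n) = n + 5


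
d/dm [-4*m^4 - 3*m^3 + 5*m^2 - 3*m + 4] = -16*m^3 - 9*m^2 + 10*m - 3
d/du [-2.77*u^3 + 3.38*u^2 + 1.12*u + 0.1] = -8.31*u^2 + 6.76*u + 1.12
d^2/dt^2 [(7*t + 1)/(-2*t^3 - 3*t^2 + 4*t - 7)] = 2*(-84*t^5 - 150*t^4 - 167*t^3 + 585*t^2 + 519*t - 191)/(8*t^9 + 36*t^8 + 6*t^7 - 33*t^6 + 240*t^5 - 3*t^4 - 274*t^3 + 777*t^2 - 588*t + 343)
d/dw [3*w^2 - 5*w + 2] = 6*w - 5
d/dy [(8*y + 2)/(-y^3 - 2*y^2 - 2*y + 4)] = 2*(8*y^3 + 11*y^2 + 4*y + 18)/(y^6 + 4*y^5 + 8*y^4 - 12*y^2 - 16*y + 16)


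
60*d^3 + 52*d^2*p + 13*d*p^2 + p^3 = (2*d + p)*(5*d + p)*(6*d + p)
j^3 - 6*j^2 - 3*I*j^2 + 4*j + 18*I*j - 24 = (j - 6)*(j - 4*I)*(j + I)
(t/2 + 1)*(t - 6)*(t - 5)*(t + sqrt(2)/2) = t^4/2 - 9*t^3/2 + sqrt(2)*t^3/4 - 9*sqrt(2)*t^2/4 + 4*t^2 + 2*sqrt(2)*t + 30*t + 15*sqrt(2)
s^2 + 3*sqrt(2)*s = s*(s + 3*sqrt(2))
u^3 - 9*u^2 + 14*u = u*(u - 7)*(u - 2)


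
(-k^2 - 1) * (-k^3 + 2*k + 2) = k^5 - k^3 - 2*k^2 - 2*k - 2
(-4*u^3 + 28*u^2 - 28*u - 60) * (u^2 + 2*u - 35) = -4*u^5 + 20*u^4 + 168*u^3 - 1096*u^2 + 860*u + 2100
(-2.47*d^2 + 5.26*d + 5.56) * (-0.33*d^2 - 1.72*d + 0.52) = 0.8151*d^4 + 2.5126*d^3 - 12.1664*d^2 - 6.828*d + 2.8912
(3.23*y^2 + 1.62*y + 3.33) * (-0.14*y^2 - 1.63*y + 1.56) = -0.4522*y^4 - 5.4917*y^3 + 1.932*y^2 - 2.9007*y + 5.1948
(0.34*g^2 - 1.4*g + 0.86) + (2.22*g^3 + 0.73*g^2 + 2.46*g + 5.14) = 2.22*g^3 + 1.07*g^2 + 1.06*g + 6.0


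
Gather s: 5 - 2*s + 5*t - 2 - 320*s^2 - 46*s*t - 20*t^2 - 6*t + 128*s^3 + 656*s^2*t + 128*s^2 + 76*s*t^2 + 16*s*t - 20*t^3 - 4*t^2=128*s^3 + s^2*(656*t - 192) + s*(76*t^2 - 30*t - 2) - 20*t^3 - 24*t^2 - t + 3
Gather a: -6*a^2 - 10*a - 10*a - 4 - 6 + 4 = -6*a^2 - 20*a - 6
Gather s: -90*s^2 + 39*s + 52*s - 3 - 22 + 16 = -90*s^2 + 91*s - 9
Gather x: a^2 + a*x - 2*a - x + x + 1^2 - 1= a^2 + a*x - 2*a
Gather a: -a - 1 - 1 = -a - 2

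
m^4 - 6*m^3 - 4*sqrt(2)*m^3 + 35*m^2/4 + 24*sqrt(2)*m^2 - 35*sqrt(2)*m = m*(m - 7/2)*(m - 5/2)*(m - 4*sqrt(2))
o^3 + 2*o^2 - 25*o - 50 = (o - 5)*(o + 2)*(o + 5)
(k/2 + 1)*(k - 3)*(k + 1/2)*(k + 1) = k^4/2 + k^3/4 - 7*k^2/2 - 19*k/4 - 3/2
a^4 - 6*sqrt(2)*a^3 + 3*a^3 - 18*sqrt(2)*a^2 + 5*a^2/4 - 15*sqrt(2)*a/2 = a*(a + 1/2)*(a + 5/2)*(a - 6*sqrt(2))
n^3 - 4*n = n*(n - 2)*(n + 2)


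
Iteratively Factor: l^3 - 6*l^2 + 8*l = (l - 2)*(l^2 - 4*l) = l*(l - 2)*(l - 4)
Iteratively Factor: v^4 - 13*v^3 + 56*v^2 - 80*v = (v)*(v^3 - 13*v^2 + 56*v - 80) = v*(v - 4)*(v^2 - 9*v + 20) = v*(v - 5)*(v - 4)*(v - 4)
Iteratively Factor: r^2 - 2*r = (r - 2)*(r)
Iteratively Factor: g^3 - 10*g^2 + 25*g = (g - 5)*(g^2 - 5*g) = g*(g - 5)*(g - 5)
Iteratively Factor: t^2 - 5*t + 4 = (t - 1)*(t - 4)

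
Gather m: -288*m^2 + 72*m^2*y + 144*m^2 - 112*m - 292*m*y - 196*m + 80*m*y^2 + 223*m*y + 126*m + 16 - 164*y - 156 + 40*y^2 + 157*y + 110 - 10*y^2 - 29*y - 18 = m^2*(72*y - 144) + m*(80*y^2 - 69*y - 182) + 30*y^2 - 36*y - 48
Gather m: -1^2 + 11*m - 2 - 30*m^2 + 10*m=-30*m^2 + 21*m - 3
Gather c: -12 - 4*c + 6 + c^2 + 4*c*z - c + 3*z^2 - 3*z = c^2 + c*(4*z - 5) + 3*z^2 - 3*z - 6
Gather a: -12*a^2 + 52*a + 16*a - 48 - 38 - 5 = -12*a^2 + 68*a - 91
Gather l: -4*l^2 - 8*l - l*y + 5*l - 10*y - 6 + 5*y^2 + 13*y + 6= -4*l^2 + l*(-y - 3) + 5*y^2 + 3*y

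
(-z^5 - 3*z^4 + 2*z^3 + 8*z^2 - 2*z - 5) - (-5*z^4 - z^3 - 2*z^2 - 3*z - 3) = -z^5 + 2*z^4 + 3*z^3 + 10*z^2 + z - 2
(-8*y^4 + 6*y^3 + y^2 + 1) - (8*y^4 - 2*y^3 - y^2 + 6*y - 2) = -16*y^4 + 8*y^3 + 2*y^2 - 6*y + 3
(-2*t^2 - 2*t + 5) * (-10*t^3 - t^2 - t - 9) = 20*t^5 + 22*t^4 - 46*t^3 + 15*t^2 + 13*t - 45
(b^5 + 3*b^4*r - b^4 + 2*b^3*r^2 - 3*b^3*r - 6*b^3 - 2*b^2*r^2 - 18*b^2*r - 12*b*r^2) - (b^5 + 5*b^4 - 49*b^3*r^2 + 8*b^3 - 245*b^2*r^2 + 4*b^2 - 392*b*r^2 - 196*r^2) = 3*b^4*r - 6*b^4 + 51*b^3*r^2 - 3*b^3*r - 14*b^3 + 243*b^2*r^2 - 18*b^2*r - 4*b^2 + 380*b*r^2 + 196*r^2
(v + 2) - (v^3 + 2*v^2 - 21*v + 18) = -v^3 - 2*v^2 + 22*v - 16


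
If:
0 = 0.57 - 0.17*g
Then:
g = 3.35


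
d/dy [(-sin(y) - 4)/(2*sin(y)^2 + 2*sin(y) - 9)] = (16*sin(y) - cos(2*y) + 18)*cos(y)/(2*sin(y) - cos(2*y) - 8)^2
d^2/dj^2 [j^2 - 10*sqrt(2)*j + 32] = 2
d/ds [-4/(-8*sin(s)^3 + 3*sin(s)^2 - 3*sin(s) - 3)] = 12*(-8*sin(s)^2 + 2*sin(s) - 1)*cos(s)/(8*sin(s)^3 - 3*sin(s)^2 + 3*sin(s) + 3)^2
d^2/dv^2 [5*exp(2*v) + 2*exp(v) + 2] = (20*exp(v) + 2)*exp(v)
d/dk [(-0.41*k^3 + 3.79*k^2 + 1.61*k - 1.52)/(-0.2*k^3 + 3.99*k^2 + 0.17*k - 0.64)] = (-2.77555756156289e-17*k^5 - 0.8779*k^4 + 0.504600000000003*k^3 - 5.9044*k^2 + 7.2784*k - 0.772)/(0.04*k^6 - 1.596*k^5 + 15.8521*k^4 + 1.6126*k^3 - 5.0783*k^2 - 0.2176*k + 0.4096)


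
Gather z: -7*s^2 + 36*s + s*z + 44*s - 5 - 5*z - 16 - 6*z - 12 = -7*s^2 + 80*s + z*(s - 11) - 33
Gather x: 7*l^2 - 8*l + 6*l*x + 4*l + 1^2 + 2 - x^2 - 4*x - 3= 7*l^2 - 4*l - x^2 + x*(6*l - 4)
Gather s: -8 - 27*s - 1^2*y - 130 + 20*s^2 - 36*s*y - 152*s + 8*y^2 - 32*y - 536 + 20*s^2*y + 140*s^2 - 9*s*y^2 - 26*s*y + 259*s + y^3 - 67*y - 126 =s^2*(20*y + 160) + s*(-9*y^2 - 62*y + 80) + y^3 + 8*y^2 - 100*y - 800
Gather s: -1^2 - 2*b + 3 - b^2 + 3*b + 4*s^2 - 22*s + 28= -b^2 + b + 4*s^2 - 22*s + 30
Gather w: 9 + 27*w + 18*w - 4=45*w + 5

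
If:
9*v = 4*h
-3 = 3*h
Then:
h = -1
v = -4/9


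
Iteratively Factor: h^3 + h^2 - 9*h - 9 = (h + 1)*(h^2 - 9) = (h + 1)*(h + 3)*(h - 3)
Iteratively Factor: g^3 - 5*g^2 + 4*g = (g - 4)*(g^2 - g) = g*(g - 4)*(g - 1)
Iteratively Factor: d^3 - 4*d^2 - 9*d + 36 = (d - 4)*(d^2 - 9) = (d - 4)*(d - 3)*(d + 3)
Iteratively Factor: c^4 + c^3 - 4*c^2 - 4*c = (c + 1)*(c^3 - 4*c) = (c - 2)*(c + 1)*(c^2 + 2*c) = (c - 2)*(c + 1)*(c + 2)*(c)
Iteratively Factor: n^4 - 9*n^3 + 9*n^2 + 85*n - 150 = (n - 2)*(n^3 - 7*n^2 - 5*n + 75) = (n - 2)*(n + 3)*(n^2 - 10*n + 25) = (n - 5)*(n - 2)*(n + 3)*(n - 5)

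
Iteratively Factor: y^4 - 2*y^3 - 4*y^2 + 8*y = (y + 2)*(y^3 - 4*y^2 + 4*y) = y*(y + 2)*(y^2 - 4*y + 4) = y*(y - 2)*(y + 2)*(y - 2)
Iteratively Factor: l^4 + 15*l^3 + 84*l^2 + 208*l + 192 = (l + 4)*(l^3 + 11*l^2 + 40*l + 48) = (l + 3)*(l + 4)*(l^2 + 8*l + 16) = (l + 3)*(l + 4)^2*(l + 4)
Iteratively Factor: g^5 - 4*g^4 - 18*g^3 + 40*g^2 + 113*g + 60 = (g + 1)*(g^4 - 5*g^3 - 13*g^2 + 53*g + 60) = (g + 1)*(g + 3)*(g^3 - 8*g^2 + 11*g + 20) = (g + 1)^2*(g + 3)*(g^2 - 9*g + 20) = (g - 4)*(g + 1)^2*(g + 3)*(g - 5)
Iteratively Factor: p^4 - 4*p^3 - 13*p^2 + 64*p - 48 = (p + 4)*(p^3 - 8*p^2 + 19*p - 12) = (p - 1)*(p + 4)*(p^2 - 7*p + 12) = (p - 4)*(p - 1)*(p + 4)*(p - 3)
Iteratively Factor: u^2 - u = (u)*(u - 1)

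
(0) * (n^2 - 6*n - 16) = 0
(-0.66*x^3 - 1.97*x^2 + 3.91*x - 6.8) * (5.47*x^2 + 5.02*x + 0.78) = -3.6102*x^5 - 14.0891*x^4 + 10.9835*x^3 - 19.1044*x^2 - 31.0862*x - 5.304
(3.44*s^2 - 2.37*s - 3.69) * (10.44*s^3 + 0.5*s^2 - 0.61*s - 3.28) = 35.9136*s^5 - 23.0228*s^4 - 41.807*s^3 - 11.6825*s^2 + 10.0245*s + 12.1032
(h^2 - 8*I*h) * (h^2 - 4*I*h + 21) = h^4 - 12*I*h^3 - 11*h^2 - 168*I*h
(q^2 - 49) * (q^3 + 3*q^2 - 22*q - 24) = q^5 + 3*q^4 - 71*q^3 - 171*q^2 + 1078*q + 1176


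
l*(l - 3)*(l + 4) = l^3 + l^2 - 12*l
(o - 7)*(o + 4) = o^2 - 3*o - 28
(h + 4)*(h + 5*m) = h^2 + 5*h*m + 4*h + 20*m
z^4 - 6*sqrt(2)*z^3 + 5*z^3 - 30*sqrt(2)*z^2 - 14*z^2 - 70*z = z*(z + 5)*(z - 7*sqrt(2))*(z + sqrt(2))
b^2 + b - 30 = (b - 5)*(b + 6)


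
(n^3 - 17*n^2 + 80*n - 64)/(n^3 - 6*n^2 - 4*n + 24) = (n^3 - 17*n^2 + 80*n - 64)/(n^3 - 6*n^2 - 4*n + 24)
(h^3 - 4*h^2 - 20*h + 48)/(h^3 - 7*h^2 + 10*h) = (h^2 - 2*h - 24)/(h*(h - 5))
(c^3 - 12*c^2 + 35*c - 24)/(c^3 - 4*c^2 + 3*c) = (c - 8)/c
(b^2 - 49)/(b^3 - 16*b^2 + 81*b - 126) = (b + 7)/(b^2 - 9*b + 18)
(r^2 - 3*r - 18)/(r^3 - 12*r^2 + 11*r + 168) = (r - 6)/(r^2 - 15*r + 56)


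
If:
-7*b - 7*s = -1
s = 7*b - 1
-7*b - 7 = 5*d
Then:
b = 1/7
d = -8/5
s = 0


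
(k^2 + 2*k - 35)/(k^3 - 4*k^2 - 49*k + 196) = (k - 5)/(k^2 - 11*k + 28)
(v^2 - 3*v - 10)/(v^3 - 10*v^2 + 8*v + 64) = (v - 5)/(v^2 - 12*v + 32)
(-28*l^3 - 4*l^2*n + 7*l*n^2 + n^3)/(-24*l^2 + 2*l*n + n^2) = (-28*l^3 - 4*l^2*n + 7*l*n^2 + n^3)/(-24*l^2 + 2*l*n + n^2)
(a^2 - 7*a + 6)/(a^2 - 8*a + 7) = (a - 6)/(a - 7)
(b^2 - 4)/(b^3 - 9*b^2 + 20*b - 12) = (b + 2)/(b^2 - 7*b + 6)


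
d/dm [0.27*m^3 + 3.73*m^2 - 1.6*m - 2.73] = 0.81*m^2 + 7.46*m - 1.6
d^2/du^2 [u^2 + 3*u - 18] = 2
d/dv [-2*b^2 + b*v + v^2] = b + 2*v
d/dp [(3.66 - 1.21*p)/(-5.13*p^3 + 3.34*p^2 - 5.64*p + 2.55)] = (-12.4146*p^3 + 60.3688*p^2 - 24.4488*p + 17.5569)/(26.3169*p^6 - 34.2684*p^5 + 69.022*p^4 - 63.8382*p^3 + 48.8436*p^2 - 28.764*p + 6.5025)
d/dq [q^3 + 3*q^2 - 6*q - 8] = 3*q^2 + 6*q - 6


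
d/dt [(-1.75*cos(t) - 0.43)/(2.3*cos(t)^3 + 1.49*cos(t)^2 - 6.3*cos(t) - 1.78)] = -(8.05*cos(t)^3 + 5.5745*cos(t)^2 + 1.2814*cos(t) + 0.406)*sin(t)/(2.3*cos(t)^3 + 1.49*cos(t)^2 - 6.3*cos(t) - 1.78)^2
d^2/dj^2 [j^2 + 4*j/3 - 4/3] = 2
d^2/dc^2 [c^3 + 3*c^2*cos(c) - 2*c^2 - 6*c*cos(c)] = -3*c^2*cos(c) - 12*c*sin(c) + 6*c*cos(c) + 6*c + 12*sin(c) + 6*cos(c) - 4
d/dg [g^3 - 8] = 3*g^2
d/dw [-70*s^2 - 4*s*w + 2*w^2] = -4*s + 4*w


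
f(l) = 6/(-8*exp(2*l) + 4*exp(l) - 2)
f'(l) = 6*(16*exp(2*l) - 4*exp(l))/(-8*exp(2*l) + 4*exp(l) - 2)^2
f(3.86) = -0.00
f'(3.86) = 0.00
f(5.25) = -0.00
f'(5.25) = 0.00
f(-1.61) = -3.95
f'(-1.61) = -0.42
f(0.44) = -0.40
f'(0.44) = 0.85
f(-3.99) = -3.11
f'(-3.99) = -0.11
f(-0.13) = -1.29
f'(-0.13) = 2.44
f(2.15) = -0.01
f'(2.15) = 0.02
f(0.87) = -0.16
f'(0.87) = 0.34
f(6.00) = 0.00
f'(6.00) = 0.00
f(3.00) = 0.00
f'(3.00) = 0.00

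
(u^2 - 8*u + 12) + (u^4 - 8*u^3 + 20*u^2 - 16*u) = u^4 - 8*u^3 + 21*u^2 - 24*u + 12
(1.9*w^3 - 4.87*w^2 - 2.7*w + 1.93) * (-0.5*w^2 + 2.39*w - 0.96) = -0.95*w^5 + 6.976*w^4 - 12.1133*w^3 - 2.7428*w^2 + 7.2047*w - 1.8528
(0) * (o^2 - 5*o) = 0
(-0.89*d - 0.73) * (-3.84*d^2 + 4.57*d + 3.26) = 3.4176*d^3 - 1.2641*d^2 - 6.2375*d - 2.3798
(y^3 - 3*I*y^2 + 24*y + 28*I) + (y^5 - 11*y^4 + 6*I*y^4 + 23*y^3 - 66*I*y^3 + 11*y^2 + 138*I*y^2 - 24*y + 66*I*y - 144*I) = y^5 - 11*y^4 + 6*I*y^4 + 24*y^3 - 66*I*y^3 + 11*y^2 + 135*I*y^2 + 66*I*y - 116*I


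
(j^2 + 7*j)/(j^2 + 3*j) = (j + 7)/(j + 3)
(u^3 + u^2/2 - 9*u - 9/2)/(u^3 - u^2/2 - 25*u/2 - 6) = (u - 3)/(u - 4)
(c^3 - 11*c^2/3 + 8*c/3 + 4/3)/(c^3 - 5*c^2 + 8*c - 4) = (c + 1/3)/(c - 1)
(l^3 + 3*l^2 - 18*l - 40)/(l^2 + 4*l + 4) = (l^2 + l - 20)/(l + 2)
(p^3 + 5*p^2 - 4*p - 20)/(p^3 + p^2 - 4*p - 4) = (p + 5)/(p + 1)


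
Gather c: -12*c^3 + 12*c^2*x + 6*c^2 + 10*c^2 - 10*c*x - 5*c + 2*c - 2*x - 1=-12*c^3 + c^2*(12*x + 16) + c*(-10*x - 3) - 2*x - 1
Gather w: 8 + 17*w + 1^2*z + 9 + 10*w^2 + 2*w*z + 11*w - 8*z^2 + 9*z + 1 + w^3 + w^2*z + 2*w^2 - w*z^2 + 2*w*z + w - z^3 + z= w^3 + w^2*(z + 12) + w*(-z^2 + 4*z + 29) - z^3 - 8*z^2 + 11*z + 18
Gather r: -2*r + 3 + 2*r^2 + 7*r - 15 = 2*r^2 + 5*r - 12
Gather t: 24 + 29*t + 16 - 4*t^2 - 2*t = -4*t^2 + 27*t + 40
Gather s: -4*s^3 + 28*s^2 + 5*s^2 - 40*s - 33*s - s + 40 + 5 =-4*s^3 + 33*s^2 - 74*s + 45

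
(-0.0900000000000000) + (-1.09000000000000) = -1.18000000000000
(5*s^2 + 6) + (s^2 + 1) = 6*s^2 + 7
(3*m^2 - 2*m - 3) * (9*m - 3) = 27*m^3 - 27*m^2 - 21*m + 9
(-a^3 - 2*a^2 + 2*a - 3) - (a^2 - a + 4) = -a^3 - 3*a^2 + 3*a - 7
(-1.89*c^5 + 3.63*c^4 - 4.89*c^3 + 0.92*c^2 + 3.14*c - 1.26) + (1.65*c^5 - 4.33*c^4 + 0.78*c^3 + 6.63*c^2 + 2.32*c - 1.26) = -0.24*c^5 - 0.7*c^4 - 4.11*c^3 + 7.55*c^2 + 5.46*c - 2.52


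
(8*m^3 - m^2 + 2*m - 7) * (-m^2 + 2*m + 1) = -8*m^5 + 17*m^4 + 4*m^3 + 10*m^2 - 12*m - 7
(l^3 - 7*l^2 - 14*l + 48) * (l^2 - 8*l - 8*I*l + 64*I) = l^5 - 15*l^4 - 8*I*l^4 + 42*l^3 + 120*I*l^3 + 160*l^2 - 336*I*l^2 - 384*l - 1280*I*l + 3072*I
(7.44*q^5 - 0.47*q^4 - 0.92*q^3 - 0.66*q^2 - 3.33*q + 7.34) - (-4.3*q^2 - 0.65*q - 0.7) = 7.44*q^5 - 0.47*q^4 - 0.92*q^3 + 3.64*q^2 - 2.68*q + 8.04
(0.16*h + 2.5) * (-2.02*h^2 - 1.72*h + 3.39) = -0.3232*h^3 - 5.3252*h^2 - 3.7576*h + 8.475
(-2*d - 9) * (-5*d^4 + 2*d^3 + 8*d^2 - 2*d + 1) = 10*d^5 + 41*d^4 - 34*d^3 - 68*d^2 + 16*d - 9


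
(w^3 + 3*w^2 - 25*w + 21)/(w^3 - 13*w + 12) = (w + 7)/(w + 4)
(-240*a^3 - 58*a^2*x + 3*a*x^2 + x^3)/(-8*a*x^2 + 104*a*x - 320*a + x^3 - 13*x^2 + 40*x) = (30*a^2 + 11*a*x + x^2)/(x^2 - 13*x + 40)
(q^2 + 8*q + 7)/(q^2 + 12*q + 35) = (q + 1)/(q + 5)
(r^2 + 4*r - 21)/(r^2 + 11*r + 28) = (r - 3)/(r + 4)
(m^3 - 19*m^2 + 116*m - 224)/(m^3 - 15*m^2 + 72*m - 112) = (m - 8)/(m - 4)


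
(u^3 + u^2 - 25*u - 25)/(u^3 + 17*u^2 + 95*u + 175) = (u^2 - 4*u - 5)/(u^2 + 12*u + 35)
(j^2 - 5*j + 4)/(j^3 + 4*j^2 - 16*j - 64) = (j - 1)/(j^2 + 8*j + 16)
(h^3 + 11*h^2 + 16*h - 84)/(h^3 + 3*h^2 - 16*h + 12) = (h + 7)/(h - 1)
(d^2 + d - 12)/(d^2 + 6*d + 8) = (d - 3)/(d + 2)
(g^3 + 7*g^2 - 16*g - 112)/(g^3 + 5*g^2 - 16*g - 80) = (g + 7)/(g + 5)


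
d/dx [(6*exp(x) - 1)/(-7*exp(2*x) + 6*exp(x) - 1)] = (42*exp(x) - 14)*exp(2*x)/(49*exp(4*x) - 84*exp(3*x) + 50*exp(2*x) - 12*exp(x) + 1)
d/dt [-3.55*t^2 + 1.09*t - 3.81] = 1.09 - 7.1*t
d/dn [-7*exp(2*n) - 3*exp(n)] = (-14*exp(n) - 3)*exp(n)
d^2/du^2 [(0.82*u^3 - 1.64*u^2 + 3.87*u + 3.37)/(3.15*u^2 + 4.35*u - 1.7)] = (-1.4210854715202e-14*u^5 - 1.4210854715202e-14*u^4 + 161.55945*u^3 + 111.55635*u^2 + 415.62645*u + 211.38845)/(31.255875*u^6 + 129.488625*u^5 + 128.212875*u^4 - 57.452625*u^3 - 69.19425*u^2 + 37.7145*u - 4.913)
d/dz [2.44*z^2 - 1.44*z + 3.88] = 4.88*z - 1.44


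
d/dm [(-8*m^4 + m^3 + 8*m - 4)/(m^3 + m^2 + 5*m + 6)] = (-8*m^6 - 16*m^5 - 119*m^4 - 198*m^3 + 22*m^2 + 8*m + 68)/(m^6 + 2*m^5 + 11*m^4 + 22*m^3 + 37*m^2 + 60*m + 36)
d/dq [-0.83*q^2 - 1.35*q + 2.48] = -1.66*q - 1.35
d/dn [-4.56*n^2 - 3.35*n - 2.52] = -9.12*n - 3.35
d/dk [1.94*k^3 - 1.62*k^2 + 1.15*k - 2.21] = 5.82*k^2 - 3.24*k + 1.15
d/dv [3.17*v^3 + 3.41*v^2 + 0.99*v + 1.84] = 9.51*v^2 + 6.82*v + 0.99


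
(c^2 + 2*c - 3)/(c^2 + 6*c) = (c^2 + 2*c - 3)/(c*(c + 6))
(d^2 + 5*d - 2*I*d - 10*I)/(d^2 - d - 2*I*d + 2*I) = (d + 5)/(d - 1)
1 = 1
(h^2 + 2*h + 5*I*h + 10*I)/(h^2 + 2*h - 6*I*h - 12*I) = (h + 5*I)/(h - 6*I)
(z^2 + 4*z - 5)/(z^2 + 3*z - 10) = (z - 1)/(z - 2)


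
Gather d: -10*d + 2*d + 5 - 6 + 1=-8*d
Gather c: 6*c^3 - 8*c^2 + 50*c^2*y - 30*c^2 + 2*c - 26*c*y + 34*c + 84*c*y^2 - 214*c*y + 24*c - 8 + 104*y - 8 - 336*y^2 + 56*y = 6*c^3 + c^2*(50*y - 38) + c*(84*y^2 - 240*y + 60) - 336*y^2 + 160*y - 16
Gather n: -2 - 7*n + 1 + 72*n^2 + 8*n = 72*n^2 + n - 1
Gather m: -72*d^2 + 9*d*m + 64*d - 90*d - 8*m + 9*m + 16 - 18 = -72*d^2 - 26*d + m*(9*d + 1) - 2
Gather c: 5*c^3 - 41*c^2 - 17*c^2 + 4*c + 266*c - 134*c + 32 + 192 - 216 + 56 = 5*c^3 - 58*c^2 + 136*c + 64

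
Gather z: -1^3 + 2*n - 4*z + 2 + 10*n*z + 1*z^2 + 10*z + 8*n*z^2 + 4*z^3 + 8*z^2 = 2*n + 4*z^3 + z^2*(8*n + 9) + z*(10*n + 6) + 1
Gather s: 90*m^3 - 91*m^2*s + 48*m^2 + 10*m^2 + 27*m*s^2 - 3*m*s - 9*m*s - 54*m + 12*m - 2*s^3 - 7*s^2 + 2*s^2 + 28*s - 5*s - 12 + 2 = 90*m^3 + 58*m^2 - 42*m - 2*s^3 + s^2*(27*m - 5) + s*(-91*m^2 - 12*m + 23) - 10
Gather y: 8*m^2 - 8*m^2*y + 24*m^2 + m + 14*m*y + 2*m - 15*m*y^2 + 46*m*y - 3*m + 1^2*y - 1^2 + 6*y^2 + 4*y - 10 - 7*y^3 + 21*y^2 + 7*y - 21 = 32*m^2 - 7*y^3 + y^2*(27 - 15*m) + y*(-8*m^2 + 60*m + 12) - 32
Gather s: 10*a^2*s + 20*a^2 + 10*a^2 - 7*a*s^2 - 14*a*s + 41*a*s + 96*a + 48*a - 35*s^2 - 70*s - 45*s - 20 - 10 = 30*a^2 + 144*a + s^2*(-7*a - 35) + s*(10*a^2 + 27*a - 115) - 30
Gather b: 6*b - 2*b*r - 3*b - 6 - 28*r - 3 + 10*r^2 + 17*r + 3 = b*(3 - 2*r) + 10*r^2 - 11*r - 6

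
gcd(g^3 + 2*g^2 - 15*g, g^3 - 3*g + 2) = 1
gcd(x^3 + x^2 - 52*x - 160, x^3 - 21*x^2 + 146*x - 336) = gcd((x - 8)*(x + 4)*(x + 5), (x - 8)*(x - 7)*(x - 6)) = x - 8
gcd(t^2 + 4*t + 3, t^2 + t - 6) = t + 3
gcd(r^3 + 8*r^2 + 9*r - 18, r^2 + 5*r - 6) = r^2 + 5*r - 6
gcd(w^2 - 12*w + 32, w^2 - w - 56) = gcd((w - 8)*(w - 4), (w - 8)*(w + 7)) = w - 8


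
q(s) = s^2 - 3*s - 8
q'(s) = 2*s - 3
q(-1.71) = 0.05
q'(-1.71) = -6.42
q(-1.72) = 0.12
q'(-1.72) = -6.44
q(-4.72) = 28.44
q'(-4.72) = -12.44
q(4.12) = -3.39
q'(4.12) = 5.24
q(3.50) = -6.25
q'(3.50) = 4.00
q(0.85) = -9.83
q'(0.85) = -1.30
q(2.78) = -8.61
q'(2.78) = 2.56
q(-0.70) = -5.41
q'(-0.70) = -4.40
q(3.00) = -8.00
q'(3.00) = 3.00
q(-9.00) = 100.00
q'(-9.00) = -21.00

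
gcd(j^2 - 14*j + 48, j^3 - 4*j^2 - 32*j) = j - 8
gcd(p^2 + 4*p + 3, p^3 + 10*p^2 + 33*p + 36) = p + 3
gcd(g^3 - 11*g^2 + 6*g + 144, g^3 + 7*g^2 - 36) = g + 3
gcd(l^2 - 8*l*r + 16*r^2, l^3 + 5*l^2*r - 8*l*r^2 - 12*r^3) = 1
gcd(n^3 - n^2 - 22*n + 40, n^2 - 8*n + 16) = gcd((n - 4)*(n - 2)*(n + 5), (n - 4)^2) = n - 4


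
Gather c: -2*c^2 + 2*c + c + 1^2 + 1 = -2*c^2 + 3*c + 2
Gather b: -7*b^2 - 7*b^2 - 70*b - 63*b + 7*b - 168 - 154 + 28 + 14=-14*b^2 - 126*b - 280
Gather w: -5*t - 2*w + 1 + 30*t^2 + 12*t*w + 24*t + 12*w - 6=30*t^2 + 19*t + w*(12*t + 10) - 5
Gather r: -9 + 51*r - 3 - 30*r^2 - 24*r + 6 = -30*r^2 + 27*r - 6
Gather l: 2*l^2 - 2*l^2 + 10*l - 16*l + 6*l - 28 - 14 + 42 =0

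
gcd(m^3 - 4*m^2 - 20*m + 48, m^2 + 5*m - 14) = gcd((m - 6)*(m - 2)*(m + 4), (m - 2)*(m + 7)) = m - 2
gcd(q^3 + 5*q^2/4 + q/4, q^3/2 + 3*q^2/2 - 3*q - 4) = q + 1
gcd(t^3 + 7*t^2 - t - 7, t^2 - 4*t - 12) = 1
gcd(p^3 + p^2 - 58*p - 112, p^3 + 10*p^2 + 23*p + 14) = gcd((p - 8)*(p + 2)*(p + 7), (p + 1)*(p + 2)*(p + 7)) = p^2 + 9*p + 14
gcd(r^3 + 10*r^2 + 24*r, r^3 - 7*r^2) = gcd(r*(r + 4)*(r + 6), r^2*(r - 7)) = r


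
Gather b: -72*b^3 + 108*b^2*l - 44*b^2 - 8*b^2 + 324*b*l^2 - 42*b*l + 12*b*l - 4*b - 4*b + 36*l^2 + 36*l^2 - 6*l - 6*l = -72*b^3 + b^2*(108*l - 52) + b*(324*l^2 - 30*l - 8) + 72*l^2 - 12*l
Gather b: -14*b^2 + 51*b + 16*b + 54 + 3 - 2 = -14*b^2 + 67*b + 55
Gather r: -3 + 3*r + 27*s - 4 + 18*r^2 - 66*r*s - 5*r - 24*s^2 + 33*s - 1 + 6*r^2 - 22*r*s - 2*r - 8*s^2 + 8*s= 24*r^2 + r*(-88*s - 4) - 32*s^2 + 68*s - 8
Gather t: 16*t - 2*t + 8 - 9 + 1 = 14*t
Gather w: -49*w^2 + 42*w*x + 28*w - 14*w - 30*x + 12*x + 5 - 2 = -49*w^2 + w*(42*x + 14) - 18*x + 3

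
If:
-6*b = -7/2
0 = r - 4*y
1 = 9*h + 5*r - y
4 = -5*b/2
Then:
No Solution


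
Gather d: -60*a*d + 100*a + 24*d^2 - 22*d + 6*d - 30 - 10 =100*a + 24*d^2 + d*(-60*a - 16) - 40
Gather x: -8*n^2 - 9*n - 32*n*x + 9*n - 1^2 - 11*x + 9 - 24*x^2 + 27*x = -8*n^2 - 24*x^2 + x*(16 - 32*n) + 8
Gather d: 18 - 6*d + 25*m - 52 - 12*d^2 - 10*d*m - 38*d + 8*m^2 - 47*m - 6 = -12*d^2 + d*(-10*m - 44) + 8*m^2 - 22*m - 40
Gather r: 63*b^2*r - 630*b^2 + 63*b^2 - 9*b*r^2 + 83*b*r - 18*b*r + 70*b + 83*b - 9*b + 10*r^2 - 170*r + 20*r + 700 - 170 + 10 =-567*b^2 + 144*b + r^2*(10 - 9*b) + r*(63*b^2 + 65*b - 150) + 540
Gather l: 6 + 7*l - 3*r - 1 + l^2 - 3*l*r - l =l^2 + l*(6 - 3*r) - 3*r + 5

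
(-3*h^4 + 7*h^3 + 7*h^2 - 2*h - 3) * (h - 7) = -3*h^5 + 28*h^4 - 42*h^3 - 51*h^2 + 11*h + 21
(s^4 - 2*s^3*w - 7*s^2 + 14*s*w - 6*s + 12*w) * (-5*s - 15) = -5*s^5 + 10*s^4*w - 15*s^4 + 30*s^3*w + 35*s^3 - 70*s^2*w + 135*s^2 - 270*s*w + 90*s - 180*w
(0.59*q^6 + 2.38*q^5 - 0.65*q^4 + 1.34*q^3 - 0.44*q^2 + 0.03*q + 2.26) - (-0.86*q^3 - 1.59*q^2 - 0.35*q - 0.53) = 0.59*q^6 + 2.38*q^5 - 0.65*q^4 + 2.2*q^3 + 1.15*q^2 + 0.38*q + 2.79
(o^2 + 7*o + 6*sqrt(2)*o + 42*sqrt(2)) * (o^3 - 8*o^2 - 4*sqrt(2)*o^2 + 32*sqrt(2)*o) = o^5 - o^4 + 2*sqrt(2)*o^4 - 104*o^3 - 2*sqrt(2)*o^3 - 112*sqrt(2)*o^2 + 48*o^2 + 2688*o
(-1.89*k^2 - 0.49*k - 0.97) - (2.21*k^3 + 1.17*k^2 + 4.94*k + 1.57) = -2.21*k^3 - 3.06*k^2 - 5.43*k - 2.54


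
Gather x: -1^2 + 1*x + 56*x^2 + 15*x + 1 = 56*x^2 + 16*x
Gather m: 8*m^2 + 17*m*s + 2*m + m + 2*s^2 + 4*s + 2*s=8*m^2 + m*(17*s + 3) + 2*s^2 + 6*s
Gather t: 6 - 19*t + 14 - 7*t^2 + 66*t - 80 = -7*t^2 + 47*t - 60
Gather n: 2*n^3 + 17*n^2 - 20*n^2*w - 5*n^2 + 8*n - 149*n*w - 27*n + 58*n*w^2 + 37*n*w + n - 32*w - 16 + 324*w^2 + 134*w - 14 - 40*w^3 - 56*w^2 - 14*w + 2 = 2*n^3 + n^2*(12 - 20*w) + n*(58*w^2 - 112*w - 18) - 40*w^3 + 268*w^2 + 88*w - 28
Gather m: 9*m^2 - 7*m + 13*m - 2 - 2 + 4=9*m^2 + 6*m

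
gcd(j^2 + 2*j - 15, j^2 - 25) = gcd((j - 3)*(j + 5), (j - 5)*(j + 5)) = j + 5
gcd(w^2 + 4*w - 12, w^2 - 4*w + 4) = w - 2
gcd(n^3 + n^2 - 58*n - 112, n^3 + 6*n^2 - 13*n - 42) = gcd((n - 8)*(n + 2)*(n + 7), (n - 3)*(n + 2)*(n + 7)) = n^2 + 9*n + 14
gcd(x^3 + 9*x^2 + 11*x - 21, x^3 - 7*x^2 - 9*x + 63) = x + 3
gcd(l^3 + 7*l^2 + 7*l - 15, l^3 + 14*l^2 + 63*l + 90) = l^2 + 8*l + 15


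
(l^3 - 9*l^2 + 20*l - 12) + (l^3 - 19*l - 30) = 2*l^3 - 9*l^2 + l - 42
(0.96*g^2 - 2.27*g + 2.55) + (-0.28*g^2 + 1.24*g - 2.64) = 0.68*g^2 - 1.03*g - 0.0900000000000003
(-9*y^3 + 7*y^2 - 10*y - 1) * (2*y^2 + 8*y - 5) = -18*y^5 - 58*y^4 + 81*y^3 - 117*y^2 + 42*y + 5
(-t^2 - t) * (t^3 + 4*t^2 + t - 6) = -t^5 - 5*t^4 - 5*t^3 + 5*t^2 + 6*t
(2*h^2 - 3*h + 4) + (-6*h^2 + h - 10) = -4*h^2 - 2*h - 6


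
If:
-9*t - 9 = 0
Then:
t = -1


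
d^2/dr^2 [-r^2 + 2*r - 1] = -2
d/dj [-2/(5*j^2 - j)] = 2*(10*j - 1)/(j^2*(5*j - 1)^2)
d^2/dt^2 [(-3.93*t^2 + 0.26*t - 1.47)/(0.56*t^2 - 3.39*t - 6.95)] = (-14.758352*t^3 - 94.539312*t^2 + 22.815408*t - 437.138364)/(0.175616*t^6 - 3.189312*t^5 + 12.768168*t^4 + 40.205061*t^3 - 158.462085*t^2 - 491.236425*t - 335.702375)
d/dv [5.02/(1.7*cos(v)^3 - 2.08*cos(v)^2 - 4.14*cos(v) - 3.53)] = (25.602*cos(v)^2 - 20.8832*cos(v) - 20.7828)*sin(v)/(-1.7*cos(v)^3 + 2.08*cos(v)^2 + 4.14*cos(v) + 3.53)^2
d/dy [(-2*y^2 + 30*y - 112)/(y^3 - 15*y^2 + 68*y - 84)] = 2*(y^2 - 16*y + 52)/(y^4 - 16*y^3 + 88*y^2 - 192*y + 144)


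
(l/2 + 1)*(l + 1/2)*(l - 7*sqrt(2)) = l^3/2 - 7*sqrt(2)*l^2/2 + 5*l^2/4 - 35*sqrt(2)*l/4 + l/2 - 7*sqrt(2)/2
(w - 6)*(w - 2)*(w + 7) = w^3 - w^2 - 44*w + 84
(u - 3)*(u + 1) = u^2 - 2*u - 3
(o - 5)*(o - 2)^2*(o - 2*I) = o^4 - 9*o^3 - 2*I*o^3 + 24*o^2 + 18*I*o^2 - 20*o - 48*I*o + 40*I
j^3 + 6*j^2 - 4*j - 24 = (j - 2)*(j + 2)*(j + 6)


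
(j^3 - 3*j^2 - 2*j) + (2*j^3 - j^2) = 3*j^3 - 4*j^2 - 2*j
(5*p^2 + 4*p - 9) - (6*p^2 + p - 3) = -p^2 + 3*p - 6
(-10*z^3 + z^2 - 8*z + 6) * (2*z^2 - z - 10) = -20*z^5 + 12*z^4 + 83*z^3 + 10*z^2 + 74*z - 60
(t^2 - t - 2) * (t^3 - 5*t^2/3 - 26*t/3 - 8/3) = t^5 - 8*t^4/3 - 9*t^3 + 28*t^2/3 + 20*t + 16/3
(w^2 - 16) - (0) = w^2 - 16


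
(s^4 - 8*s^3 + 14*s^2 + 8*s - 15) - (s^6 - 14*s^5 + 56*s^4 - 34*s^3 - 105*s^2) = -s^6 + 14*s^5 - 55*s^4 + 26*s^3 + 119*s^2 + 8*s - 15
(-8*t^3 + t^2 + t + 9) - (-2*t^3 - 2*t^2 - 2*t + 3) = -6*t^3 + 3*t^2 + 3*t + 6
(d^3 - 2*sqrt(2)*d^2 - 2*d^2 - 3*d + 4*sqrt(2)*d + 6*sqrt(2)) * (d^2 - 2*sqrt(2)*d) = d^5 - 4*sqrt(2)*d^4 - 2*d^4 + 5*d^3 + 8*sqrt(2)*d^3 - 16*d^2 + 12*sqrt(2)*d^2 - 24*d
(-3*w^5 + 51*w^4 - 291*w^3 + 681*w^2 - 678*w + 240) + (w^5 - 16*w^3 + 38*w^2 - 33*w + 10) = -2*w^5 + 51*w^4 - 307*w^3 + 719*w^2 - 711*w + 250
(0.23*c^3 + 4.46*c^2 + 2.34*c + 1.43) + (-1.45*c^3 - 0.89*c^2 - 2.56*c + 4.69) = -1.22*c^3 + 3.57*c^2 - 0.22*c + 6.12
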